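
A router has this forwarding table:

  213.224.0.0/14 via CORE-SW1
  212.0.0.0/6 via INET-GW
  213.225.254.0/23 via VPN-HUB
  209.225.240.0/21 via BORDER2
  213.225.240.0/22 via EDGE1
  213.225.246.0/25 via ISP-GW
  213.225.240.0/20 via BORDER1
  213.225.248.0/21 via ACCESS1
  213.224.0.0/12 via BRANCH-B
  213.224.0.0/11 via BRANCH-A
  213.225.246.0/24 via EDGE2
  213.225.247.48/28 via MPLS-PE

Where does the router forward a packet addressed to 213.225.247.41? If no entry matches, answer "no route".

Routes whose prefix contains 213.225.247.41:
  212.0.0.0/6 (212.0.0.0 - 215.255.255.255) -> INET-GW
  213.224.0.0/11 (213.224.0.0 - 213.255.255.255) -> BRANCH-A
  213.224.0.0/12 (213.224.0.0 - 213.239.255.255) -> BRANCH-B
  213.224.0.0/14 (213.224.0.0 - 213.227.255.255) -> CORE-SW1
  213.225.240.0/20 (213.225.240.0 - 213.225.255.255) -> BORDER1
More-specific entries that do NOT match:
  213.225.247.48/28 (213.225.247.48 - 213.225.247.63) does not contain 213.225.247.41
  213.225.246.0/25 (213.225.246.0 - 213.225.246.127) does not contain 213.225.247.41
  213.225.246.0/24 (213.225.246.0 - 213.225.246.255) does not contain 213.225.247.41
  213.225.254.0/23 (213.225.254.0 - 213.225.255.255) does not contain 213.225.247.41
  213.225.240.0/22 (213.225.240.0 - 213.225.243.255) does not contain 213.225.247.41
  209.225.240.0/21 (209.225.240.0 - 209.225.247.255) does not contain 213.225.247.41
  213.225.248.0/21 (213.225.248.0 - 213.225.255.255) does not contain 213.225.247.41
Longest matching prefix is /20 -> next hop BORDER1.

BORDER1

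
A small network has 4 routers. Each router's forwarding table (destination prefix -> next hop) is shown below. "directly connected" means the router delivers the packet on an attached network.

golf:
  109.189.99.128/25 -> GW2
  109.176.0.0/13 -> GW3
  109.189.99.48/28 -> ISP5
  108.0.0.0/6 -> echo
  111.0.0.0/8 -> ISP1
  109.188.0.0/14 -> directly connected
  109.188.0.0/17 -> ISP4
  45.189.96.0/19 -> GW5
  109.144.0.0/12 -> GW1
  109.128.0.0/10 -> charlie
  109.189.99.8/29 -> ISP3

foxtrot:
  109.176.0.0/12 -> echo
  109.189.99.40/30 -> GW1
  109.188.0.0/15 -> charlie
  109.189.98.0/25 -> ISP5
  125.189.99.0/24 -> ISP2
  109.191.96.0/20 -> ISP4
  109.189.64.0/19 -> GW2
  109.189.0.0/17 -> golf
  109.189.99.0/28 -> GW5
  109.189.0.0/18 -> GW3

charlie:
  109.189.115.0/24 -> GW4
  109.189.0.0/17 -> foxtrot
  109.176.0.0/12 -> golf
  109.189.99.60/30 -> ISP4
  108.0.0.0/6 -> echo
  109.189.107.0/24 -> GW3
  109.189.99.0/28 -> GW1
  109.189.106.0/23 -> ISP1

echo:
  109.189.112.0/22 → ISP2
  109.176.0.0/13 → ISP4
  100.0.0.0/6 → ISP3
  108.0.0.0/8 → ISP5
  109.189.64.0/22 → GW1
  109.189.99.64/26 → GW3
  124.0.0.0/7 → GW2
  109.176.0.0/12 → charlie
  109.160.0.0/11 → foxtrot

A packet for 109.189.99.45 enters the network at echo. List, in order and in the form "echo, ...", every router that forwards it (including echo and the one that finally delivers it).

At echo: longest match for 109.189.99.45 is 109.176.0.0/12 -> charlie
At charlie: longest match for 109.189.99.45 is 109.189.0.0/17 -> foxtrot
At foxtrot: longest match for 109.189.99.45 is 109.189.0.0/17 -> golf
At golf: longest match for 109.189.99.45 is 109.188.0.0/14 -> directly connected

echo, charlie, foxtrot, golf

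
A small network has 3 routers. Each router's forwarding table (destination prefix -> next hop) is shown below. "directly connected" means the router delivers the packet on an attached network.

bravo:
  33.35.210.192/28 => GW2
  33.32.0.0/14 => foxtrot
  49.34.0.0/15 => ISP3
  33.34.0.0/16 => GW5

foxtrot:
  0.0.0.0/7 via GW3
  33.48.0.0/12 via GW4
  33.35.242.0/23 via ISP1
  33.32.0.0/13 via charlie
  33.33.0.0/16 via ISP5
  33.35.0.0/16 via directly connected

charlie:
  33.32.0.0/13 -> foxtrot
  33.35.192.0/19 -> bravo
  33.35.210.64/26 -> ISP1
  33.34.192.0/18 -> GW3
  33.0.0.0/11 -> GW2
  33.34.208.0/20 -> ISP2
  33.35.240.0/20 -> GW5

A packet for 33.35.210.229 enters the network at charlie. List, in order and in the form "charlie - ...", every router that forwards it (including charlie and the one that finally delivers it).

charlie - bravo - foxtrot

At charlie: longest match for 33.35.210.229 is 33.35.192.0/19 -> bravo
At bravo: longest match for 33.35.210.229 is 33.32.0.0/14 -> foxtrot
At foxtrot: longest match for 33.35.210.229 is 33.35.0.0/16 -> directly connected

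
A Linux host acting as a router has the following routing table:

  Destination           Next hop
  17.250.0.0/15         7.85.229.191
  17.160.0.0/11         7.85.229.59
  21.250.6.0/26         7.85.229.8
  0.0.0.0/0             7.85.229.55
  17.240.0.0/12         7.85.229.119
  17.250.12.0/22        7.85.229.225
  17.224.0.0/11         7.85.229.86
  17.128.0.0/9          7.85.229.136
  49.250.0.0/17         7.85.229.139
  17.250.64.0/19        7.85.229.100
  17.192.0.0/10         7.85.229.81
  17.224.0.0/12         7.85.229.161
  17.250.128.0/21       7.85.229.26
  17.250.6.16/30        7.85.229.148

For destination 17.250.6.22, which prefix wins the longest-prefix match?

17.250.0.0/15

Entries matching 17.250.6.22:
  0.0.0.0/0 (default, matches everything)
  17.128.0.0/9 (17.128.0.0 - 17.255.255.255)
  17.192.0.0/10 (17.192.0.0 - 17.255.255.255)
  17.224.0.0/11 (17.224.0.0 - 17.255.255.255)
  17.240.0.0/12 (17.240.0.0 - 17.255.255.255)
  17.250.0.0/15 (17.250.0.0 - 17.251.255.255)
Most specific is 17.250.0.0/15.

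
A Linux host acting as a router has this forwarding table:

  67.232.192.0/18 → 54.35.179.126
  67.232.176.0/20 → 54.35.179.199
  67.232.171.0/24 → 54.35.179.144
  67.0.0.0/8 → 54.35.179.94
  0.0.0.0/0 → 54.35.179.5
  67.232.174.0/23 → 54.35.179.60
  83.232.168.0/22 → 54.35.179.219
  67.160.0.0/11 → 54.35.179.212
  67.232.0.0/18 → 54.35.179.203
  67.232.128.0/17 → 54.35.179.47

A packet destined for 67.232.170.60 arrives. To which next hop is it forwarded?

54.35.179.47

Routes whose prefix contains 67.232.170.60:
  0.0.0.0/0 (default, matches everything) -> 54.35.179.5
  67.0.0.0/8 (67.0.0.0 - 67.255.255.255) -> 54.35.179.94
  67.232.128.0/17 (67.232.128.0 - 67.232.255.255) -> 54.35.179.47
More-specific entries that do NOT match:
  67.232.171.0/24 (67.232.171.0 - 67.232.171.255) does not contain 67.232.170.60
  67.232.174.0/23 (67.232.174.0 - 67.232.175.255) does not contain 67.232.170.60
  83.232.168.0/22 (83.232.168.0 - 83.232.171.255) does not contain 67.232.170.60
  67.232.176.0/20 (67.232.176.0 - 67.232.191.255) does not contain 67.232.170.60
  67.232.192.0/18 (67.232.192.0 - 67.232.255.255) does not contain 67.232.170.60
  67.232.0.0/18 (67.232.0.0 - 67.232.63.255) does not contain 67.232.170.60
Longest matching prefix is /17 -> next hop 54.35.179.47.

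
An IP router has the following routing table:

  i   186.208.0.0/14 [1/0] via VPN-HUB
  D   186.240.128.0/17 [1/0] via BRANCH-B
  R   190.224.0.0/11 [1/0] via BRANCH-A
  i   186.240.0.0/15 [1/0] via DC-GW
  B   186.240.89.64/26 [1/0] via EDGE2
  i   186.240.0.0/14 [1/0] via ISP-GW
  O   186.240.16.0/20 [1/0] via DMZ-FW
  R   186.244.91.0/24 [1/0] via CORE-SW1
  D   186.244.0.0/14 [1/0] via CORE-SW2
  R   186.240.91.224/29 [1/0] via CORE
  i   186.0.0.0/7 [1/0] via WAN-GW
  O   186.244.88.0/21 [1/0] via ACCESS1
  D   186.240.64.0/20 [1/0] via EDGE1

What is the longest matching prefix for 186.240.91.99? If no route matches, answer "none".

186.240.0.0/15

Entries matching 186.240.91.99:
  186.0.0.0/7 (186.0.0.0 - 187.255.255.255)
  186.240.0.0/14 (186.240.0.0 - 186.243.255.255)
  186.240.0.0/15 (186.240.0.0 - 186.241.255.255)
Most specific is 186.240.0.0/15.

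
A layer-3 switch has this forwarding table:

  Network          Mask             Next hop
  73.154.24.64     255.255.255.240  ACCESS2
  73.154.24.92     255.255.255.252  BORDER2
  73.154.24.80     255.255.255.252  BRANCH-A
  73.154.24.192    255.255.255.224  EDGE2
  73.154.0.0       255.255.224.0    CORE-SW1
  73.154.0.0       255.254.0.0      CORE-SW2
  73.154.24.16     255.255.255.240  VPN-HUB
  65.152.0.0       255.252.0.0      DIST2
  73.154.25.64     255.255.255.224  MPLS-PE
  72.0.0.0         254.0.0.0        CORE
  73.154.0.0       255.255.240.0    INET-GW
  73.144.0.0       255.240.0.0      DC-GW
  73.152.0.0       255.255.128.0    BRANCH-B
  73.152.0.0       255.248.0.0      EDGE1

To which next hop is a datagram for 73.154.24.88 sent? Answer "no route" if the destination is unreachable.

Routes whose prefix contains 73.154.24.88:
  72.0.0.0/7 (72.0.0.0 - 73.255.255.255) -> CORE
  73.144.0.0/12 (73.144.0.0 - 73.159.255.255) -> DC-GW
  73.152.0.0/13 (73.152.0.0 - 73.159.255.255) -> EDGE1
  73.154.0.0/15 (73.154.0.0 - 73.155.255.255) -> CORE-SW2
  73.154.0.0/19 (73.154.0.0 - 73.154.31.255) -> CORE-SW1
More-specific entries that do NOT match:
  73.154.24.92/30 (73.154.24.92 - 73.154.24.95) does not contain 73.154.24.88
  73.154.24.80/30 (73.154.24.80 - 73.154.24.83) does not contain 73.154.24.88
  73.154.24.64/28 (73.154.24.64 - 73.154.24.79) does not contain 73.154.24.88
  73.154.24.16/28 (73.154.24.16 - 73.154.24.31) does not contain 73.154.24.88
  73.154.24.192/27 (73.154.24.192 - 73.154.24.223) does not contain 73.154.24.88
  73.154.25.64/27 (73.154.25.64 - 73.154.25.95) does not contain 73.154.24.88
  73.154.0.0/20 (73.154.0.0 - 73.154.15.255) does not contain 73.154.24.88
Longest matching prefix is /19 -> next hop CORE-SW1.

CORE-SW1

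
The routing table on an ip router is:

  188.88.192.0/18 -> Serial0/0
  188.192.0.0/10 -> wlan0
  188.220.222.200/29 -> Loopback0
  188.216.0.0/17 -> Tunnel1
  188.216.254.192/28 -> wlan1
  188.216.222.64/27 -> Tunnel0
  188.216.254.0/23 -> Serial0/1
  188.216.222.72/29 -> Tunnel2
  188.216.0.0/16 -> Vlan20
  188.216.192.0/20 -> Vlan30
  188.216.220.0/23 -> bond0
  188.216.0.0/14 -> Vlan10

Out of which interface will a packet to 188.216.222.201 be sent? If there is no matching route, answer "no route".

Routes whose prefix contains 188.216.222.201:
  188.192.0.0/10 (188.192.0.0 - 188.255.255.255) -> wlan0
  188.216.0.0/14 (188.216.0.0 - 188.219.255.255) -> Vlan10
  188.216.0.0/16 (188.216.0.0 - 188.216.255.255) -> Vlan20
More-specific entries that do NOT match:
  188.220.222.200/29 (188.220.222.200 - 188.220.222.207) does not contain 188.216.222.201
  188.216.222.72/29 (188.216.222.72 - 188.216.222.79) does not contain 188.216.222.201
  188.216.254.192/28 (188.216.254.192 - 188.216.254.207) does not contain 188.216.222.201
  188.216.222.64/27 (188.216.222.64 - 188.216.222.95) does not contain 188.216.222.201
  188.216.254.0/23 (188.216.254.0 - 188.216.255.255) does not contain 188.216.222.201
  188.216.220.0/23 (188.216.220.0 - 188.216.221.255) does not contain 188.216.222.201
  188.216.192.0/20 (188.216.192.0 - 188.216.207.255) does not contain 188.216.222.201
  188.88.192.0/18 (188.88.192.0 - 188.88.255.255) does not contain 188.216.222.201
  188.216.0.0/17 (188.216.0.0 - 188.216.127.255) does not contain 188.216.222.201
Longest matching prefix is /16 -> interface Vlan20.

Vlan20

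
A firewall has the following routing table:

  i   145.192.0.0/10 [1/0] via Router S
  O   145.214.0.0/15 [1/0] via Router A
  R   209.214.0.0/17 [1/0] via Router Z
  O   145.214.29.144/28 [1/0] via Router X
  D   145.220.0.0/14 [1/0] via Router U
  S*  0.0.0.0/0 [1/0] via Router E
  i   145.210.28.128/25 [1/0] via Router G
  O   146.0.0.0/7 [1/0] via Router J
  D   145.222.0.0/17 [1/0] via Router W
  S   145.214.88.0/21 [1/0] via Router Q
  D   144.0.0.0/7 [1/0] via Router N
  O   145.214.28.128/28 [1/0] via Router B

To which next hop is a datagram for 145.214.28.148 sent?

Routes whose prefix contains 145.214.28.148:
  0.0.0.0/0 (default, matches everything) -> Router E
  144.0.0.0/7 (144.0.0.0 - 145.255.255.255) -> Router N
  145.192.0.0/10 (145.192.0.0 - 145.255.255.255) -> Router S
  145.214.0.0/15 (145.214.0.0 - 145.215.255.255) -> Router A
More-specific entries that do NOT match:
  145.214.29.144/28 (145.214.29.144 - 145.214.29.159) does not contain 145.214.28.148
  145.214.28.128/28 (145.214.28.128 - 145.214.28.143) does not contain 145.214.28.148
  145.210.28.128/25 (145.210.28.128 - 145.210.28.255) does not contain 145.214.28.148
  145.214.88.0/21 (145.214.88.0 - 145.214.95.255) does not contain 145.214.28.148
  209.214.0.0/17 (209.214.0.0 - 209.214.127.255) does not contain 145.214.28.148
  145.222.0.0/17 (145.222.0.0 - 145.222.127.255) does not contain 145.214.28.148
Longest matching prefix is /15 -> next hop Router A.

Router A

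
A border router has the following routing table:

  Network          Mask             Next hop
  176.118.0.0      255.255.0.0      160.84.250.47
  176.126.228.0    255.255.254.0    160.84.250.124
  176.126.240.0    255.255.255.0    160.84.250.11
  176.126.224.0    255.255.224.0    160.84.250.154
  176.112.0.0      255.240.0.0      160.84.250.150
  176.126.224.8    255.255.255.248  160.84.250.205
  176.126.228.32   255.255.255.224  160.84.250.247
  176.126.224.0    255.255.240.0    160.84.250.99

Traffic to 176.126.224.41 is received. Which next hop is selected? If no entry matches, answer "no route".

Routes whose prefix contains 176.126.224.41:
  176.112.0.0/12 (176.112.0.0 - 176.127.255.255) -> 160.84.250.150
  176.126.224.0/19 (176.126.224.0 - 176.126.255.255) -> 160.84.250.154
  176.126.224.0/20 (176.126.224.0 - 176.126.239.255) -> 160.84.250.99
More-specific entries that do NOT match:
  176.126.224.8/29 (176.126.224.8 - 176.126.224.15) does not contain 176.126.224.41
  176.126.228.32/27 (176.126.228.32 - 176.126.228.63) does not contain 176.126.224.41
  176.126.240.0/24 (176.126.240.0 - 176.126.240.255) does not contain 176.126.224.41
  176.126.228.0/23 (176.126.228.0 - 176.126.229.255) does not contain 176.126.224.41
Longest matching prefix is /20 -> next hop 160.84.250.99.

160.84.250.99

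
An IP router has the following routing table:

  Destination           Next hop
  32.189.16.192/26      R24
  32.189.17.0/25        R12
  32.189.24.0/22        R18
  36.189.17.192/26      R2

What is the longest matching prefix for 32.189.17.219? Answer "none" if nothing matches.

none

32.189.17.219 is outside every listed prefix and there is no default route.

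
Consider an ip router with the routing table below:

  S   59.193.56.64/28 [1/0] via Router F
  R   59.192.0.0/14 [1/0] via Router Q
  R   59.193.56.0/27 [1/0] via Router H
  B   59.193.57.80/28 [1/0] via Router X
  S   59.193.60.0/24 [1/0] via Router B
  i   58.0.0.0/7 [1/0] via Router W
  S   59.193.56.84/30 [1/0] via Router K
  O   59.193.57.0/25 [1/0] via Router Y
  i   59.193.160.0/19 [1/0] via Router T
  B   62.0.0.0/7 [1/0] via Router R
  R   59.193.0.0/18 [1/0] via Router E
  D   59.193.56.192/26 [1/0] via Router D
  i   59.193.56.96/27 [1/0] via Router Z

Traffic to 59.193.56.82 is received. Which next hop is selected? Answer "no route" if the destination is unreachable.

Routes whose prefix contains 59.193.56.82:
  58.0.0.0/7 (58.0.0.0 - 59.255.255.255) -> Router W
  59.192.0.0/14 (59.192.0.0 - 59.195.255.255) -> Router Q
  59.193.0.0/18 (59.193.0.0 - 59.193.63.255) -> Router E
More-specific entries that do NOT match:
  59.193.56.84/30 (59.193.56.84 - 59.193.56.87) does not contain 59.193.56.82
  59.193.56.64/28 (59.193.56.64 - 59.193.56.79) does not contain 59.193.56.82
  59.193.57.80/28 (59.193.57.80 - 59.193.57.95) does not contain 59.193.56.82
  59.193.56.0/27 (59.193.56.0 - 59.193.56.31) does not contain 59.193.56.82
  59.193.56.96/27 (59.193.56.96 - 59.193.56.127) does not contain 59.193.56.82
  59.193.56.192/26 (59.193.56.192 - 59.193.56.255) does not contain 59.193.56.82
  59.193.57.0/25 (59.193.57.0 - 59.193.57.127) does not contain 59.193.56.82
  59.193.60.0/24 (59.193.60.0 - 59.193.60.255) does not contain 59.193.56.82
  59.193.160.0/19 (59.193.160.0 - 59.193.191.255) does not contain 59.193.56.82
Longest matching prefix is /18 -> next hop Router E.

Router E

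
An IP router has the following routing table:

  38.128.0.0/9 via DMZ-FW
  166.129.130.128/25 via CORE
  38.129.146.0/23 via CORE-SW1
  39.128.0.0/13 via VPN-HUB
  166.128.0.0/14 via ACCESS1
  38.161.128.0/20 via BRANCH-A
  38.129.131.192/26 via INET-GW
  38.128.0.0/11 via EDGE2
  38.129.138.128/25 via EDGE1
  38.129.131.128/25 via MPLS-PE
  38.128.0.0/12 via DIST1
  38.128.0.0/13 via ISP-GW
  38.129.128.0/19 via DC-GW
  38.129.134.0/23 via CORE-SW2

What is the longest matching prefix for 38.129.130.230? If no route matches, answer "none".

38.129.128.0/19

Entries matching 38.129.130.230:
  38.128.0.0/9 (38.128.0.0 - 38.255.255.255)
  38.128.0.0/11 (38.128.0.0 - 38.159.255.255)
  38.128.0.0/12 (38.128.0.0 - 38.143.255.255)
  38.128.0.0/13 (38.128.0.0 - 38.135.255.255)
  38.129.128.0/19 (38.129.128.0 - 38.129.159.255)
Most specific is 38.129.128.0/19.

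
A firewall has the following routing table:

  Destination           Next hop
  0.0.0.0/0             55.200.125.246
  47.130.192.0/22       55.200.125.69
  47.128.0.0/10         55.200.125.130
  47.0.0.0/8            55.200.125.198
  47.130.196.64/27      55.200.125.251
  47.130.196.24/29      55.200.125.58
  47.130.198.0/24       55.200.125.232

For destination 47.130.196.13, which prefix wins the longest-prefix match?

Entries matching 47.130.196.13:
  0.0.0.0/0 (default, matches everything)
  47.0.0.0/8 (47.0.0.0 - 47.255.255.255)
  47.128.0.0/10 (47.128.0.0 - 47.191.255.255)
Most specific is 47.128.0.0/10.

47.128.0.0/10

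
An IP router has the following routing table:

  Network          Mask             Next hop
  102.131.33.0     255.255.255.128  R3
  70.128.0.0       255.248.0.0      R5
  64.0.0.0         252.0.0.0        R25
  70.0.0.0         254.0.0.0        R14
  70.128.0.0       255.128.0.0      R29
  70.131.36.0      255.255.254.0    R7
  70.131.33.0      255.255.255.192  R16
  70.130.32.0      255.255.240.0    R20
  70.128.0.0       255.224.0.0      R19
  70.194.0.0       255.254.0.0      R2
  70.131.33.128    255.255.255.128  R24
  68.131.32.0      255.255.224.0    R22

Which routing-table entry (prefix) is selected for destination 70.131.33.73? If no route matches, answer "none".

Entries matching 70.131.33.73:
  70.0.0.0/7 (70.0.0.0 - 71.255.255.255)
  70.128.0.0/9 (70.128.0.0 - 70.255.255.255)
  70.128.0.0/11 (70.128.0.0 - 70.159.255.255)
  70.128.0.0/13 (70.128.0.0 - 70.135.255.255)
Most specific is 70.128.0.0/13.

70.128.0.0/13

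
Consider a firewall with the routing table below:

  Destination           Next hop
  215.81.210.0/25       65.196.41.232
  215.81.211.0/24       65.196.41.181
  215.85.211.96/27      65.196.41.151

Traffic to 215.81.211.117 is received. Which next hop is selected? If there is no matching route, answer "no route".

Routes whose prefix contains 215.81.211.117:
  215.81.211.0/24 (215.81.211.0 - 215.81.211.255) -> 65.196.41.181
More-specific entries that do NOT match:
  215.85.211.96/27 (215.85.211.96 - 215.85.211.127) does not contain 215.81.211.117
  215.81.210.0/25 (215.81.210.0 - 215.81.210.127) does not contain 215.81.211.117
Longest matching prefix is /24 -> next hop 65.196.41.181.

65.196.41.181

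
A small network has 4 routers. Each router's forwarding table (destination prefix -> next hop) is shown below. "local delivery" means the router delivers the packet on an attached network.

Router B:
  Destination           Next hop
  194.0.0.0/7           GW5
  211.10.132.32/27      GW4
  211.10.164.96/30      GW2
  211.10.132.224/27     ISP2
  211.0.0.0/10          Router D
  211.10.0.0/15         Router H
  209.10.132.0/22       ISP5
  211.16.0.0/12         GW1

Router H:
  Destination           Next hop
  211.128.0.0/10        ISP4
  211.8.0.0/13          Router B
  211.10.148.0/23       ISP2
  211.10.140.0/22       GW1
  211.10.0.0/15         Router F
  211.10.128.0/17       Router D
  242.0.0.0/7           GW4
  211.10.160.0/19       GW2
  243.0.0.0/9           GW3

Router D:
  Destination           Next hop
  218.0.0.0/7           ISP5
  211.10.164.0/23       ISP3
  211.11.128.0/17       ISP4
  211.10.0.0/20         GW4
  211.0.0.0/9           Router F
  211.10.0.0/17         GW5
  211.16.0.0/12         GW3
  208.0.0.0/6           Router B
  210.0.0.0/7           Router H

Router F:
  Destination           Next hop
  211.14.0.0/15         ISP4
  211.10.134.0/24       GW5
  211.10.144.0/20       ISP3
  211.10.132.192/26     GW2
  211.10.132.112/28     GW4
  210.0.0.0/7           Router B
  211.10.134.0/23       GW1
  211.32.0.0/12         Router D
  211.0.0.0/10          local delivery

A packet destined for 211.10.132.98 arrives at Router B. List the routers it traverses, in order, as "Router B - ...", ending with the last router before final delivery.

Router B - Router H - Router D - Router F

At Router B: longest match for 211.10.132.98 is 211.10.0.0/15 -> Router H
At Router H: longest match for 211.10.132.98 is 211.10.128.0/17 -> Router D
At Router D: longest match for 211.10.132.98 is 211.0.0.0/9 -> Router F
At Router F: longest match for 211.10.132.98 is 211.0.0.0/10 -> local delivery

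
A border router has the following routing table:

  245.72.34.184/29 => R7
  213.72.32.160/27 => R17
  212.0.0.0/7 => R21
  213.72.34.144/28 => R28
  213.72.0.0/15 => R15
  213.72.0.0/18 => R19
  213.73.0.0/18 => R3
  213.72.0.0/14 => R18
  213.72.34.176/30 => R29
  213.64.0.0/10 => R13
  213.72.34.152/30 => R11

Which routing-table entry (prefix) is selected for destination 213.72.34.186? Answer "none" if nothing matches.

213.72.0.0/18

Entries matching 213.72.34.186:
  212.0.0.0/7 (212.0.0.0 - 213.255.255.255)
  213.64.0.0/10 (213.64.0.0 - 213.127.255.255)
  213.72.0.0/14 (213.72.0.0 - 213.75.255.255)
  213.72.0.0/15 (213.72.0.0 - 213.73.255.255)
  213.72.0.0/18 (213.72.0.0 - 213.72.63.255)
Most specific is 213.72.0.0/18.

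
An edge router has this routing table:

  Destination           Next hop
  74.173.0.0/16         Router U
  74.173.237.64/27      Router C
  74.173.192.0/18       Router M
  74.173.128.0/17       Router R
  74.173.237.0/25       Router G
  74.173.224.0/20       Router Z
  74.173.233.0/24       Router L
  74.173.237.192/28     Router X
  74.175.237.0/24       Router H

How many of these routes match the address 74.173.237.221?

4

Prefixes containing 74.173.237.221:
  74.173.0.0/16 (74.173.0.0 - 74.173.255.255)
  74.173.128.0/17 (74.173.128.0 - 74.173.255.255)
  74.173.192.0/18 (74.173.192.0 - 74.173.255.255)
  74.173.224.0/20 (74.173.224.0 - 74.173.239.255)
Total matching entries: 4.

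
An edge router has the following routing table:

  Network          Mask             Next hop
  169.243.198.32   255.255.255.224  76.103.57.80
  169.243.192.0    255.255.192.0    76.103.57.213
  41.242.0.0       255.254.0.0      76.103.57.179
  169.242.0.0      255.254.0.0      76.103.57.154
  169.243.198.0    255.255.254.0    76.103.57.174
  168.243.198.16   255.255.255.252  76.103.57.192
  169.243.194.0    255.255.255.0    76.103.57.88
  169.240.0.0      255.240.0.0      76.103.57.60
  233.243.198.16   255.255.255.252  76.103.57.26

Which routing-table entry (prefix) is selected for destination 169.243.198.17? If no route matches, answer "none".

169.243.198.0/23

Entries matching 169.243.198.17:
  169.240.0.0/12 (169.240.0.0 - 169.255.255.255)
  169.242.0.0/15 (169.242.0.0 - 169.243.255.255)
  169.243.192.0/18 (169.243.192.0 - 169.243.255.255)
  169.243.198.0/23 (169.243.198.0 - 169.243.199.255)
Most specific is 169.243.198.0/23.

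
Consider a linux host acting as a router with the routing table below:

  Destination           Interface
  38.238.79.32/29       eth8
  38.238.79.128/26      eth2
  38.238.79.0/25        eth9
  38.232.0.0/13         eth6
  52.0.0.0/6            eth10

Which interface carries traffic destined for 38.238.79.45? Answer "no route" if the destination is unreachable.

eth9

Routes whose prefix contains 38.238.79.45:
  38.232.0.0/13 (38.232.0.0 - 38.239.255.255) -> eth6
  38.238.79.0/25 (38.238.79.0 - 38.238.79.127) -> eth9
More-specific entries that do NOT match:
  38.238.79.32/29 (38.238.79.32 - 38.238.79.39) does not contain 38.238.79.45
  38.238.79.128/26 (38.238.79.128 - 38.238.79.191) does not contain 38.238.79.45
Longest matching prefix is /25 -> interface eth9.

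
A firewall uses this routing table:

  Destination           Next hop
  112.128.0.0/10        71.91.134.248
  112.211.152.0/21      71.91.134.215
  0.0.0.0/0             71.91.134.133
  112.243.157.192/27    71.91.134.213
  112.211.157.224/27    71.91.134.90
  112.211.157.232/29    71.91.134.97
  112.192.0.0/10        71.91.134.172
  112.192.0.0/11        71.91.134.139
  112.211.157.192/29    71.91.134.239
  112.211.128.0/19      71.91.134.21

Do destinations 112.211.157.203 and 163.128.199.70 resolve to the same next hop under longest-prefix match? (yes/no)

no

112.211.157.203: longest match 112.211.152.0/21 -> 71.91.134.215
163.128.199.70: longest match 0.0.0.0/0 -> 71.91.134.133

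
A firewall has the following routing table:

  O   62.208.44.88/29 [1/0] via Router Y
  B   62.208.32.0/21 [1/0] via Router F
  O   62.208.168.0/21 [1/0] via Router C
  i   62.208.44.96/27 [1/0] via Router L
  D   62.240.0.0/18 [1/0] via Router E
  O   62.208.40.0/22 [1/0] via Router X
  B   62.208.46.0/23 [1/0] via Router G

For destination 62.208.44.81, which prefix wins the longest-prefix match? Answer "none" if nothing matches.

none

62.208.44.81 is outside every listed prefix and there is no default route.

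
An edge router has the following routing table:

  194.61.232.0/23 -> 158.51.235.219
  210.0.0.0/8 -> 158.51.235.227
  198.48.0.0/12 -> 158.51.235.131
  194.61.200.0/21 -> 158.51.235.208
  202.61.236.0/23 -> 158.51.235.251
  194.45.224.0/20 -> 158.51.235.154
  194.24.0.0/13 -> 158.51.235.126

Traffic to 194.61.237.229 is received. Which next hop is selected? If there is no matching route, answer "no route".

No entry's prefix contains 194.61.237.229; there is no default route.

no route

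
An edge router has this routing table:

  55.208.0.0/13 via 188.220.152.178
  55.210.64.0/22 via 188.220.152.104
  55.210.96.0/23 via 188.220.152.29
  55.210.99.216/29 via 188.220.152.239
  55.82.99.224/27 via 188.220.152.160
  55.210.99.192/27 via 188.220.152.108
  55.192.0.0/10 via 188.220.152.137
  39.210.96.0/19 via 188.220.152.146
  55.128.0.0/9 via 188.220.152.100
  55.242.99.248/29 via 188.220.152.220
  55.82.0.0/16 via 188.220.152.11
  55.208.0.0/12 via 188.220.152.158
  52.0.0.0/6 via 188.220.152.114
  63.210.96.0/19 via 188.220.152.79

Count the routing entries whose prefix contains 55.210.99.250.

5

Prefixes containing 55.210.99.250:
  52.0.0.0/6 (52.0.0.0 - 55.255.255.255)
  55.128.0.0/9 (55.128.0.0 - 55.255.255.255)
  55.192.0.0/10 (55.192.0.0 - 55.255.255.255)
  55.208.0.0/12 (55.208.0.0 - 55.223.255.255)
  55.208.0.0/13 (55.208.0.0 - 55.215.255.255)
Total matching entries: 5.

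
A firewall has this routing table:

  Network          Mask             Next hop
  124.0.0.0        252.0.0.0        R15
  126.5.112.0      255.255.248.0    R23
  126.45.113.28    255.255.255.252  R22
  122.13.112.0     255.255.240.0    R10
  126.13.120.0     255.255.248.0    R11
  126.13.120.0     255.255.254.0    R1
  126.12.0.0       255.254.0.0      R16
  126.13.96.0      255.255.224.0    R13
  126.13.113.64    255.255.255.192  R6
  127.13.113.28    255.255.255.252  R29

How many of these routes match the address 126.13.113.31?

Prefixes containing 126.13.113.31:
  124.0.0.0/6 (124.0.0.0 - 127.255.255.255)
  126.12.0.0/15 (126.12.0.0 - 126.13.255.255)
  126.13.96.0/19 (126.13.96.0 - 126.13.127.255)
Total matching entries: 3.

3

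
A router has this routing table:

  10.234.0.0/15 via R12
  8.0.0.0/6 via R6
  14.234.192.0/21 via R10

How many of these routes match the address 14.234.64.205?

0

No listed prefix contains 14.234.64.205.
Total matching entries: 0.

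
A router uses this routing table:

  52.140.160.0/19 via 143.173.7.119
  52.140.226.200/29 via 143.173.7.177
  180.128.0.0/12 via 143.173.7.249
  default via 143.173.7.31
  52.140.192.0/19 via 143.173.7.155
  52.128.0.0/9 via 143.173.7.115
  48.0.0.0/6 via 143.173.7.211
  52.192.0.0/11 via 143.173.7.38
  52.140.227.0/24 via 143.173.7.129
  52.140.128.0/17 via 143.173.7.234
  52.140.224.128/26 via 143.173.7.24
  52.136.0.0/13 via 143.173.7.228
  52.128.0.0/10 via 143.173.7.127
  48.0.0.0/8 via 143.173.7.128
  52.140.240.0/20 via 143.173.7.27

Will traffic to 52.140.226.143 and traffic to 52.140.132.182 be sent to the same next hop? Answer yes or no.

yes

52.140.226.143: longest match 52.140.128.0/17 -> 143.173.7.234
52.140.132.182: longest match 52.140.128.0/17 -> 143.173.7.234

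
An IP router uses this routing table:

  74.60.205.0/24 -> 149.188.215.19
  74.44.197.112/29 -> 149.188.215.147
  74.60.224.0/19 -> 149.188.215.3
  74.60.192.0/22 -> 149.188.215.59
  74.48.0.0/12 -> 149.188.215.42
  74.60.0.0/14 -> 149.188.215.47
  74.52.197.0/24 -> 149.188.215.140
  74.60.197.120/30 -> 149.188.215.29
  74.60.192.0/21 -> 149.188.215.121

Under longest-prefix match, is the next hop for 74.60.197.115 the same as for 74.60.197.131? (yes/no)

yes

74.60.197.115: longest match 74.60.192.0/21 -> 149.188.215.121
74.60.197.131: longest match 74.60.192.0/21 -> 149.188.215.121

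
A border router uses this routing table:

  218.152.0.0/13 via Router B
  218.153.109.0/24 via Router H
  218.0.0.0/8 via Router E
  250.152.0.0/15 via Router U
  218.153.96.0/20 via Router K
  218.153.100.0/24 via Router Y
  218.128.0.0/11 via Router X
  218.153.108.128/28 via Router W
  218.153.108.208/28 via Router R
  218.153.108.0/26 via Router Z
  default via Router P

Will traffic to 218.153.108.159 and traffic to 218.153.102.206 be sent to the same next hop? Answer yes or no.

yes

218.153.108.159: longest match 218.153.96.0/20 -> Router K
218.153.102.206: longest match 218.153.96.0/20 -> Router K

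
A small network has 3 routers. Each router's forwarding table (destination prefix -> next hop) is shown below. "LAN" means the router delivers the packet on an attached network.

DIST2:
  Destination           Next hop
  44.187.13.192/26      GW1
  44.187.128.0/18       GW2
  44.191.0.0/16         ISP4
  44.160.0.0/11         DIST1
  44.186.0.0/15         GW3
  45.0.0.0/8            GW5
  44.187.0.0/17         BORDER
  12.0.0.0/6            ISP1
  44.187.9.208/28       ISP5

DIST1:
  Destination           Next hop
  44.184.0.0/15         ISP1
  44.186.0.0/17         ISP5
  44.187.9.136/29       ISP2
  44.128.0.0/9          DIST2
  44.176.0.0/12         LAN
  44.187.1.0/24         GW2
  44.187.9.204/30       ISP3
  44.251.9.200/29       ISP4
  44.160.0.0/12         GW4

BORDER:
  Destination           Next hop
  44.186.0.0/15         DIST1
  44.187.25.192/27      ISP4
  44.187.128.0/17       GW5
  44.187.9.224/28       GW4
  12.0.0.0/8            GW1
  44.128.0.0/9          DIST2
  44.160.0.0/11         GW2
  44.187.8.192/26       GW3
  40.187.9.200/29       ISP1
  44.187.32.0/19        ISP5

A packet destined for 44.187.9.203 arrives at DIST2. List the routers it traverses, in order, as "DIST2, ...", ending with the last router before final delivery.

At DIST2: longest match for 44.187.9.203 is 44.187.0.0/17 -> BORDER
At BORDER: longest match for 44.187.9.203 is 44.186.0.0/15 -> DIST1
At DIST1: longest match for 44.187.9.203 is 44.176.0.0/12 -> LAN

DIST2, BORDER, DIST1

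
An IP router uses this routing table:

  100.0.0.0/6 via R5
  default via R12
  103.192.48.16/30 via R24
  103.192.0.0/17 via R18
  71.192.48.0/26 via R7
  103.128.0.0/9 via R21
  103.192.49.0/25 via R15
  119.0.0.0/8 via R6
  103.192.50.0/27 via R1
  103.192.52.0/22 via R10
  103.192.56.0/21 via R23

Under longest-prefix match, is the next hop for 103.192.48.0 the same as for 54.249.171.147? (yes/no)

103.192.48.0: longest match 103.192.0.0/17 -> R18
54.249.171.147: longest match 0.0.0.0/0 -> R12

no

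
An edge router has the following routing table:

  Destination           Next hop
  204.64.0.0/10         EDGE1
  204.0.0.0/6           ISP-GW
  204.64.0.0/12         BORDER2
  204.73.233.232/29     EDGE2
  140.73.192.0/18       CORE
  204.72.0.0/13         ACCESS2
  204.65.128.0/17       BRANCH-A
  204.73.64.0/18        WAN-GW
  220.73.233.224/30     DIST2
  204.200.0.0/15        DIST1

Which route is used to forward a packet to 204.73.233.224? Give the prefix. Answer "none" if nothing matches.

Entries matching 204.73.233.224:
  204.0.0.0/6 (204.0.0.0 - 207.255.255.255)
  204.64.0.0/10 (204.64.0.0 - 204.127.255.255)
  204.64.0.0/12 (204.64.0.0 - 204.79.255.255)
  204.72.0.0/13 (204.72.0.0 - 204.79.255.255)
Most specific is 204.72.0.0/13.

204.72.0.0/13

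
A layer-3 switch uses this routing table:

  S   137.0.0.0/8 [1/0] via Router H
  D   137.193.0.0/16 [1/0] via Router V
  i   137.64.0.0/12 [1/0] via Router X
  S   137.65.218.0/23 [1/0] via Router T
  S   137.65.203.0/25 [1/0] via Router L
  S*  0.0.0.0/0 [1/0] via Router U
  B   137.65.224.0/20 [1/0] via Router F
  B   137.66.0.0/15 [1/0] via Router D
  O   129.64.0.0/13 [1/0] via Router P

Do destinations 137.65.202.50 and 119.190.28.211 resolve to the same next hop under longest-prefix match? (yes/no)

no

137.65.202.50: longest match 137.64.0.0/12 -> Router X
119.190.28.211: longest match 0.0.0.0/0 -> Router U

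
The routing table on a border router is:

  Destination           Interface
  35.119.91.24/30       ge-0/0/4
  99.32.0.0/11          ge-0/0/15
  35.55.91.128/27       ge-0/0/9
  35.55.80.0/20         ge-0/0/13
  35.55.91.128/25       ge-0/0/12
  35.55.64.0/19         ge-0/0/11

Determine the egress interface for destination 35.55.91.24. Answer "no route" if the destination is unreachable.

Routes whose prefix contains 35.55.91.24:
  35.55.64.0/19 (35.55.64.0 - 35.55.95.255) -> ge-0/0/11
  35.55.80.0/20 (35.55.80.0 - 35.55.95.255) -> ge-0/0/13
More-specific entries that do NOT match:
  35.119.91.24/30 (35.119.91.24 - 35.119.91.27) does not contain 35.55.91.24
  35.55.91.128/27 (35.55.91.128 - 35.55.91.159) does not contain 35.55.91.24
  35.55.91.128/25 (35.55.91.128 - 35.55.91.255) does not contain 35.55.91.24
Longest matching prefix is /20 -> interface ge-0/0/13.

ge-0/0/13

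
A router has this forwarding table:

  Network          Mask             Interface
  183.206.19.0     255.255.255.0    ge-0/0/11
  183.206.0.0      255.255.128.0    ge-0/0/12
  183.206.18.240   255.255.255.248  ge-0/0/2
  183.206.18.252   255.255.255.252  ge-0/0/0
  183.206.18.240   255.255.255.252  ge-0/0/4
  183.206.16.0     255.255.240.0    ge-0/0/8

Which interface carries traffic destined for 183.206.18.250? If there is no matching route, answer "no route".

Routes whose prefix contains 183.206.18.250:
  183.206.0.0/17 (183.206.0.0 - 183.206.127.255) -> ge-0/0/12
  183.206.16.0/20 (183.206.16.0 - 183.206.31.255) -> ge-0/0/8
More-specific entries that do NOT match:
  183.206.18.252/30 (183.206.18.252 - 183.206.18.255) does not contain 183.206.18.250
  183.206.18.240/30 (183.206.18.240 - 183.206.18.243) does not contain 183.206.18.250
  183.206.18.240/29 (183.206.18.240 - 183.206.18.247) does not contain 183.206.18.250
  183.206.19.0/24 (183.206.19.0 - 183.206.19.255) does not contain 183.206.18.250
Longest matching prefix is /20 -> interface ge-0/0/8.

ge-0/0/8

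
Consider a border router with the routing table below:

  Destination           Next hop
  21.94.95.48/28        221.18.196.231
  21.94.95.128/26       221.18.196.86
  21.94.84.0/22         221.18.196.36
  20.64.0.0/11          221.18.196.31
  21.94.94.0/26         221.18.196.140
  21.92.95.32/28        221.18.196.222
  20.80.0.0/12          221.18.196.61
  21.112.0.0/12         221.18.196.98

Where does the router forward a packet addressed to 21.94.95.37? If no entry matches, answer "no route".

No entry's prefix contains 21.94.95.37; there is no default route.

no route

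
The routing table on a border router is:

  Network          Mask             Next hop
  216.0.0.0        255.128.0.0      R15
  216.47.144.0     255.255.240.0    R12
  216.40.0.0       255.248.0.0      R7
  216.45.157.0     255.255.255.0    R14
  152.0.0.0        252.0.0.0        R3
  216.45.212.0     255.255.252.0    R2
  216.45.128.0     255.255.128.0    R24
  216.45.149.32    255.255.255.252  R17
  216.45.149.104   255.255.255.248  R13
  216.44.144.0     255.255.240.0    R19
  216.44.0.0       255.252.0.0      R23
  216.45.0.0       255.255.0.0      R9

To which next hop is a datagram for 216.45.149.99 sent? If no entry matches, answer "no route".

Routes whose prefix contains 216.45.149.99:
  216.0.0.0/9 (216.0.0.0 - 216.127.255.255) -> R15
  216.40.0.0/13 (216.40.0.0 - 216.47.255.255) -> R7
  216.44.0.0/14 (216.44.0.0 - 216.47.255.255) -> R23
  216.45.0.0/16 (216.45.0.0 - 216.45.255.255) -> R9
  216.45.128.0/17 (216.45.128.0 - 216.45.255.255) -> R24
More-specific entries that do NOT match:
  216.45.149.32/30 (216.45.149.32 - 216.45.149.35) does not contain 216.45.149.99
  216.45.149.104/29 (216.45.149.104 - 216.45.149.111) does not contain 216.45.149.99
  216.45.157.0/24 (216.45.157.0 - 216.45.157.255) does not contain 216.45.149.99
  216.45.212.0/22 (216.45.212.0 - 216.45.215.255) does not contain 216.45.149.99
  216.47.144.0/20 (216.47.144.0 - 216.47.159.255) does not contain 216.45.149.99
  216.44.144.0/20 (216.44.144.0 - 216.44.159.255) does not contain 216.45.149.99
Longest matching prefix is /17 -> next hop R24.

R24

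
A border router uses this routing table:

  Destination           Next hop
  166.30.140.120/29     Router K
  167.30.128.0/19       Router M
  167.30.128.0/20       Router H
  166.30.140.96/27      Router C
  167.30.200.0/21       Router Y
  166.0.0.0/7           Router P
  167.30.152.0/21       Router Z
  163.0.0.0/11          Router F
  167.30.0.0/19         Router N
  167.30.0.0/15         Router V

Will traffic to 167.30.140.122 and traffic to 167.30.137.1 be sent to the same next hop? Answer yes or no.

yes

167.30.140.122: longest match 167.30.128.0/20 -> Router H
167.30.137.1: longest match 167.30.128.0/20 -> Router H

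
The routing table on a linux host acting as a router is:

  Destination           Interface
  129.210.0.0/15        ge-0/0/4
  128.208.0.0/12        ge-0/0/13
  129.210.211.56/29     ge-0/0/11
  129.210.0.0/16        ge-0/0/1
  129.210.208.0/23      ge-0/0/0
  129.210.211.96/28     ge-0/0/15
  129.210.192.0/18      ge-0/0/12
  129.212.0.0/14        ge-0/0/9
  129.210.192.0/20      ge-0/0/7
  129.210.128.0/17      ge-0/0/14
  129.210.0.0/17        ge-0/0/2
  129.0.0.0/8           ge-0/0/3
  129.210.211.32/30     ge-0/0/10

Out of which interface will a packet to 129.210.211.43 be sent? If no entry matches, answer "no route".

ge-0/0/12

Routes whose prefix contains 129.210.211.43:
  129.0.0.0/8 (129.0.0.0 - 129.255.255.255) -> ge-0/0/3
  129.210.0.0/15 (129.210.0.0 - 129.211.255.255) -> ge-0/0/4
  129.210.0.0/16 (129.210.0.0 - 129.210.255.255) -> ge-0/0/1
  129.210.128.0/17 (129.210.128.0 - 129.210.255.255) -> ge-0/0/14
  129.210.192.0/18 (129.210.192.0 - 129.210.255.255) -> ge-0/0/12
More-specific entries that do NOT match:
  129.210.211.32/30 (129.210.211.32 - 129.210.211.35) does not contain 129.210.211.43
  129.210.211.56/29 (129.210.211.56 - 129.210.211.63) does not contain 129.210.211.43
  129.210.211.96/28 (129.210.211.96 - 129.210.211.111) does not contain 129.210.211.43
  129.210.208.0/23 (129.210.208.0 - 129.210.209.255) does not contain 129.210.211.43
  129.210.192.0/20 (129.210.192.0 - 129.210.207.255) does not contain 129.210.211.43
Longest matching prefix is /18 -> interface ge-0/0/12.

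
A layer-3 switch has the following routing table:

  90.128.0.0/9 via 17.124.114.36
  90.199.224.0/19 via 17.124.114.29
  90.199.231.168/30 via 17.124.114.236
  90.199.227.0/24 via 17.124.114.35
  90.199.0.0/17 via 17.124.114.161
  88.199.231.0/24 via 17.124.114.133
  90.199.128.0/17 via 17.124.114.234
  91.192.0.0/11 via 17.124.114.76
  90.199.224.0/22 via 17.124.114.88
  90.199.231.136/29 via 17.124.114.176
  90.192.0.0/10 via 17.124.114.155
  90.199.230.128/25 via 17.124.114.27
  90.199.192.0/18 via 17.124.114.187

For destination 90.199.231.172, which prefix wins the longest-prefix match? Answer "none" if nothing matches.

90.199.224.0/19

Entries matching 90.199.231.172:
  90.128.0.0/9 (90.128.0.0 - 90.255.255.255)
  90.192.0.0/10 (90.192.0.0 - 90.255.255.255)
  90.199.128.0/17 (90.199.128.0 - 90.199.255.255)
  90.199.192.0/18 (90.199.192.0 - 90.199.255.255)
  90.199.224.0/19 (90.199.224.0 - 90.199.255.255)
Most specific is 90.199.224.0/19.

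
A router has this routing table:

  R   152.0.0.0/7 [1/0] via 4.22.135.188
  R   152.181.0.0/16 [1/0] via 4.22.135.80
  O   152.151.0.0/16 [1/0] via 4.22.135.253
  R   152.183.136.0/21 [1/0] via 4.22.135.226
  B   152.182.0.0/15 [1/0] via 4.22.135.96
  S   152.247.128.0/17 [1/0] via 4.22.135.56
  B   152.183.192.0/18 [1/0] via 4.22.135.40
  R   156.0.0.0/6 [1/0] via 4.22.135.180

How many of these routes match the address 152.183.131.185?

2

Prefixes containing 152.183.131.185:
  152.0.0.0/7 (152.0.0.0 - 153.255.255.255)
  152.182.0.0/15 (152.182.0.0 - 152.183.255.255)
Total matching entries: 2.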